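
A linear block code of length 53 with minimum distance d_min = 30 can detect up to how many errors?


Detection capability = d_min - 1 = 30 - 1 = 29

29 errors


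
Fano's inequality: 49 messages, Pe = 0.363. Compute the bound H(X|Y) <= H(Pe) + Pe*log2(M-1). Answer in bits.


H(Pe) = -Pe*log2(Pe) - (1-Pe)*log2(1-Pe) = -0.363*log2(0.363) - 0.637*log2(0.637) = 0.530691 + 0.414454 = 0.9451. Pe*log2(M-1) = 0.363*log2(48) = 2.027341. Bound = H(Pe) + Pe*log2(M-1) = 0.530691 + 0.414454 + 2.027341 = 2.9725

2.9725 bits


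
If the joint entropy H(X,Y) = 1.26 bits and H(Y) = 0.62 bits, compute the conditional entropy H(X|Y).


H(X|Y) = H(X,Y) - H(Y) = 1.26 - 0.62 = 0.64

0.64 bits


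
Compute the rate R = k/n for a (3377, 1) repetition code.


Rate = k/n = 1/3377

1/3377


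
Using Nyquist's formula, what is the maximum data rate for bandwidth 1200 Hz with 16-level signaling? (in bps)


Rate = 2 * B * log2(M) = 2 * 1200 * 4.0 = 9600.0

9600.0 bps


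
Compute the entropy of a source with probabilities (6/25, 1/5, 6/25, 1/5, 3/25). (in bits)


H = -sum(p_i * log2(p_i)). Terms: -(6/25)*log2(6/25) = 0.494134; -(1/5)*log2(1/5) = 0.464386; -(6/25)*log2(6/25) = 0.494134; -(1/5)*log2(1/5) = 0.464386; -(3/25)*log2(3/25) = 0.367067. H = 0.494134 + 0.464386 + 0.494134 + 0.464386 + 0.367067 = 2.2841

2.2841 bits


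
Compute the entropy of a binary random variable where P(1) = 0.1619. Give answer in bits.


H = -p*log2(p) - (1-p)*log2(1-p). -0.1619*log2(0.1619) = 0.425283; -0.8381*log2(0.8381) = 0.213553. H = 0.425283 + 0.213553 = 0.6388

0.6388 bits


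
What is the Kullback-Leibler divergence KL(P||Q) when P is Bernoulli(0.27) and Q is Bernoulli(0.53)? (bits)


KL = p*log2(p/q) + (1-p)*log2((1-p)/(1-q)) = 0.27*log2(0.27/0.53) + 0.73*log2(0.73/0.47) = 0.201

0.201 bits


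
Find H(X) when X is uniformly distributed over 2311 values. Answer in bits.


H = log2(n) = log2(2311) = 11.1743

11.1743 bits


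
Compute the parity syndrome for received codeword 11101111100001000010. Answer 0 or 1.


Syndrome = XOR of all bits = 1 XOR 1 XOR 1 XOR 0 XOR 1 XOR 1 XOR 1 XOR 1 XOR 1 XOR 0 XOR 0 XOR 0 XOR 0 XOR 1 XOR 0 XOR 0 XOR 0 XOR 0 XOR 1 XOR 0 = 0

0


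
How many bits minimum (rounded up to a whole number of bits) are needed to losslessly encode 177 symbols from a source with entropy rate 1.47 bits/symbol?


Minimum bits >= n * H = 177 * 1.47 = 260.19, rounded up to a whole number of bits = 261

261 bits


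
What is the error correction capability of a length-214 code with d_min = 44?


Correction capability = floor((d-1)/2) = floor((44-1)/2) = 21

21 errors


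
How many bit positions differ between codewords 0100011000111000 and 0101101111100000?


Count differing positions: . . . ^ ^ ^ . ^ ^ ^ . ^ ^ . . . = 8 differences

8


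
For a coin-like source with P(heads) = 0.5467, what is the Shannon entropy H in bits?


H = -p*log2(p) - (1-p)*log2(1-p). -0.5467*log2(0.5467) = 0.476273; -0.4533*log2(0.4533) = 0.517425. H = 0.476273 + 0.517425 = 0.9937

0.9937 bits


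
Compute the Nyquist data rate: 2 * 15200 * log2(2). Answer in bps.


Rate = 2 * B * log2(M) = 2 * 15200 * 1.0 = 30400.0

30400.0 bps


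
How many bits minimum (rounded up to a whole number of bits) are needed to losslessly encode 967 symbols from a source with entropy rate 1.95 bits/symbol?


Minimum bits >= n * H = 967 * 1.95 = 1885.65, rounded up to a whole number of bits = 1886

1886 bits


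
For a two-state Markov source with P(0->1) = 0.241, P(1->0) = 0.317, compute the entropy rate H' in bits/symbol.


Stationary distribution: pi_0 = p10/(p01+p10) = 0.5681, pi_1 = 0.4319. Entropy rate H' = pi_0*H(p01) + pi_1*H(p10) = 0.5681*0.7967 + 0.4319*0.9011 = 0.8418

0.8418 bits/symbol


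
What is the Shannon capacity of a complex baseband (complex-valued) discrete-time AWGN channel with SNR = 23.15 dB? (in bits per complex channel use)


SNR_linear = 10^(23.15/10) = 206.538; C = log2(1 + SNR_linear) = log2(1 + 206.538) = 7.6972

7.6972 bits/channel use


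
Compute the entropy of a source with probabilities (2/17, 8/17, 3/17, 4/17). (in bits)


H = -sum(p_i * log2(p_i)). Terms: -(2/17)*log2(2/17) = 0.363231; -(8/17)*log2(8/17) = 0.511747; -(3/17)*log2(3/17) = 0.441618; -(4/17)*log2(4/17) = 0.491168. H = 0.363231 + 0.511747 + 0.441618 + 0.491168 = 1.8078

1.8078 bits


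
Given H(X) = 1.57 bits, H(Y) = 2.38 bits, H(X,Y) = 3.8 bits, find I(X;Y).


I(X;Y) = H(X) + H(Y) - H(X,Y) = 1.57 + 2.38 - 3.8 = 0.15

0.15 bits


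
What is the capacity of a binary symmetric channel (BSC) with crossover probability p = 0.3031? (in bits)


H(p) = -p*log2(p) - (1-p)*log2(1-p) = -0.3031*log2(0.3031) - 0.6969*log2(0.6969) = 0.521979 + 0.363068 = 0.885. C = 1 - H(p) = 1 - 0.885 = 0.115

0.115 bits


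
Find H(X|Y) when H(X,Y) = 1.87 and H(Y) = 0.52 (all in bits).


H(X|Y) = H(X,Y) - H(Y) = 1.87 - 0.52 = 1.35

1.35 bits


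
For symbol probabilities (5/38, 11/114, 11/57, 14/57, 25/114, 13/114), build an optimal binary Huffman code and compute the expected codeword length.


Huffman construction (repeatedly merge the two least-probable nodes; each merge adds 1 bit to every symbol beneath it): 11/114 + 13/114 = 4/19; 5/38 + 11/57 = 37/114; 4/19 + 25/114 = 49/114; 14/57 + 37/114 = 65/114; 49/114 + 65/114 = 1. Resulting codeword lengths (in the order the probabilities were given): (3, 3, 3, 2, 2, 3). L_avg = sum(p_i * l_i) = 5/38*3 + 11/114*3 + 11/57*3 + 14/57*2 + 25/114*2 + 13/114*3 = 289/114 = 2.5351

2.5351 bits


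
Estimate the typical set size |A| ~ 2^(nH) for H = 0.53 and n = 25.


log2|A_typical| = nH = 25 * 0.53 = 13.25, so |A_typical| ~ 2^13.25 = 9.742e+03

9.742e+03


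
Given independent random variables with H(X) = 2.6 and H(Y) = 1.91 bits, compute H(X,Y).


For independent variables, H(X,Y) = H(X) + H(Y) = 2.6 + 1.91 = 4.51

4.51 bits


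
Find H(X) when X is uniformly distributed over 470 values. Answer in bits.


H = log2(n) = log2(470) = 8.8765

8.8765 bits


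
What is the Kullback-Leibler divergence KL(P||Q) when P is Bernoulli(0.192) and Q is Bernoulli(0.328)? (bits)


KL = p*log2(p/q) + (1-p)*log2((1-p)/(1-q)) = 0.192*log2(0.192/0.328) + 0.808*log2(0.808/0.672) = 0.0665

0.0665 bits


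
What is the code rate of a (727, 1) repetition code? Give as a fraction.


Rate = k/n = 1/727

1/727


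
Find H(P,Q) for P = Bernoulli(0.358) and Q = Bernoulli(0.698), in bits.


H(P,Q) = -p*log2(q) - (1-p)*log2(1-q). -0.358*log2(0.698) = 0.185695; -0.642*log2(0.302) = 1.108978. H(P,Q) = 0.185695 + 1.108978 = 1.2947

1.2947 bits


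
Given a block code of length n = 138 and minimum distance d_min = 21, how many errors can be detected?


Detection capability = d_min - 1 = 21 - 1 = 20

20 errors


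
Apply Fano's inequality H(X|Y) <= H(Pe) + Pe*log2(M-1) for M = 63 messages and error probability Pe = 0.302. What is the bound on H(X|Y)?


H(Pe) = -Pe*log2(Pe) - (1-Pe)*log2(1-Pe) = -0.302*log2(0.302) - 0.698*log2(0.698) = 0.521669 + 0.362053 = 0.8837. Pe*log2(M-1) = 0.302*log2(62) = 1.798167. Bound = H(Pe) + Pe*log2(M-1) = 0.521669 + 0.362053 + 1.798167 = 2.6819

2.6819 bits


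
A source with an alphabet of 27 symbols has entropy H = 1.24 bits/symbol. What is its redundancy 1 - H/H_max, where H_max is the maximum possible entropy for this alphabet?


H_max = log2(K) = log2(27) = 4.7549 bits/symbol. Redundancy = 1 - H/H_max = 1 - 1.24/4.7549 = 1 - 0.2608 = 0.7392

0.7392


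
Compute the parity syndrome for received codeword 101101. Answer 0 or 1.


Syndrome = XOR of all bits = 1 XOR 0 XOR 1 XOR 1 XOR 0 XOR 1 = 0

0


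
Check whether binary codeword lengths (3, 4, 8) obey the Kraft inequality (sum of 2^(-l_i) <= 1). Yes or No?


Kraft sum = sum(2^(-l_i)) = 0.1914, need <= 1. Result: satisfied (a binary prefix-free code with these lengths exists)

Yes


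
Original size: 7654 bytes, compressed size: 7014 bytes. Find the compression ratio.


Ratio = original / compressed = 7654 / 7014 = 1.0912

1.0912


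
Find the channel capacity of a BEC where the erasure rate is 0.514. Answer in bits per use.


C = 1 - epsilon = 1 - 0.514 = 0.486

0.486 bits


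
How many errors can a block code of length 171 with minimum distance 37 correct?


Correction capability = floor((d-1)/2) = floor((37-1)/2) = 18

18 errors


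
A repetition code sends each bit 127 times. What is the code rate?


Rate = k/n = 1/127

1/127


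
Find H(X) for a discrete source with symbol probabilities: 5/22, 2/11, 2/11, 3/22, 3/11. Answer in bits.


H = -sum(p_i * log2(p_i)). Terms: -(5/22)*log2(5/22) = 0.485796; -(2/11)*log2(2/11) = 0.447169; -(2/11)*log2(2/11) = 0.447169; -(3/22)*log2(3/22) = 0.391973; -(3/11)*log2(3/11) = 0.511219. H = 0.485796 + 0.447169 + 0.447169 + 0.391973 + 0.511219 = 2.2833

2.2833 bits


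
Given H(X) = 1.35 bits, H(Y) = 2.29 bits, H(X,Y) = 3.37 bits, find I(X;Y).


I(X;Y) = H(X) + H(Y) - H(X,Y) = 1.35 + 2.29 - 3.37 = 0.27

0.27 bits


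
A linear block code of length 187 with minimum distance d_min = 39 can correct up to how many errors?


Correction capability = floor((d-1)/2) = floor((39-1)/2) = 19

19 errors


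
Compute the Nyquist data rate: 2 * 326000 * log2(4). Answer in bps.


Rate = 2 * B * log2(M) = 2 * 326000 * 2.0 = 1304000.0

1304000.0 bps


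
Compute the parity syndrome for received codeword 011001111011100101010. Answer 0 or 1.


Syndrome = XOR of all bits = 0 XOR 1 XOR 1 XOR 0 XOR 0 XOR 1 XOR 1 XOR 1 XOR 1 XOR 0 XOR 1 XOR 1 XOR 1 XOR 0 XOR 0 XOR 1 XOR 0 XOR 1 XOR 0 XOR 1 XOR 0 = 0

0


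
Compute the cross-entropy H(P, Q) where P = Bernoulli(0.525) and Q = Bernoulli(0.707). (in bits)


H(P,Q) = -p*log2(q) - (1-p)*log2(1-q). -0.525*log2(0.707) = 0.262614; -0.475*log2(0.293) = 0.841238. H(P,Q) = 0.262614 + 0.841238 = 1.1039

1.1039 bits


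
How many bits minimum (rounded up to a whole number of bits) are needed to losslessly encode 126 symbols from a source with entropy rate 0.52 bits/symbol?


Minimum bits >= n * H = 126 * 0.52 = 65.52, rounded up to a whole number of bits = 66

66 bits


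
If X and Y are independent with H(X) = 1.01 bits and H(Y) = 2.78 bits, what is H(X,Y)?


For independent variables, H(X,Y) = H(X) + H(Y) = 1.01 + 2.78 = 3.79

3.79 bits


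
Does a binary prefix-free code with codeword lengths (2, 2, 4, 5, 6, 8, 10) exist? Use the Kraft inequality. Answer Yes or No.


Kraft sum = sum(2^(-l_i)) = 0.6143, need <= 1. Result: satisfied (a binary prefix-free code with these lengths exists)

Yes


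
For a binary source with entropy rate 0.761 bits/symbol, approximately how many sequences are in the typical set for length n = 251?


log2|A_typical| = nH = 251 * 0.761 = 191.011, so |A_typical| ~ 2^191.011 = 3.163e+57

3.163e+57


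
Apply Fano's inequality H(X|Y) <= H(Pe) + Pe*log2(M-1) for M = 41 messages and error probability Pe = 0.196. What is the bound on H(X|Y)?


H(Pe) = -Pe*log2(Pe) - (1-Pe)*log2(1-Pe) = -0.196*log2(0.196) - 0.804*log2(0.804) = 0.460811 + 0.253045 = 0.7139. Pe*log2(M-1) = 0.196*log2(40) = 1.043098. Bound = H(Pe) + Pe*log2(M-1) = 0.460811 + 0.253045 + 1.043098 = 1.757

1.757 bits


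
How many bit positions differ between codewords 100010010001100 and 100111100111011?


Count differing positions: . . . ^ . ^ ^ ^ . ^ ^ . ^ ^ ^ = 9 differences

9


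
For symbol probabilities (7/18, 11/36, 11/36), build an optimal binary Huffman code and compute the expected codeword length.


Huffman construction (repeatedly merge the two least-probable nodes; each merge adds 1 bit to every symbol beneath it): 11/36 + 11/36 = 11/18; 7/18 + 11/18 = 1. Resulting codeword lengths (in the order the probabilities were given): (1, 2, 2). L_avg = sum(p_i * l_i) = 7/18*1 + 11/36*2 + 11/36*2 = 29/18 = 1.6111

1.6111 bits


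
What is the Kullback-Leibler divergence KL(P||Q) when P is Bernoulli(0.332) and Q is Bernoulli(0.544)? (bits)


KL = p*log2(p/q) + (1-p)*log2((1-p)/(1-q)) = 0.332*log2(0.332/0.544) + 0.668*log2(0.668/0.456) = 0.1314

0.1314 bits


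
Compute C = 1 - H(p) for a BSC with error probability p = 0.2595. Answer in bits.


H(p) = -p*log2(p) - (1-p)*log2(1-p) = -0.2595*log2(0.2595) - 0.7405*log2(0.7405) = 0.505037 + 0.320954 = 0.826. C = 1 - H(p) = 1 - 0.826 = 0.174

0.174 bits


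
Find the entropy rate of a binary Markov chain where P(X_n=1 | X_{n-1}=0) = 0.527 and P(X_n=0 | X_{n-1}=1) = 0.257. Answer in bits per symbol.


Stationary distribution: pi_0 = p10/(p01+p10) = 0.3278, pi_1 = 0.6722. Entropy rate H' = pi_0*H(p01) + pi_1*H(p10) = 0.3278*0.9979 + 0.6722*0.8222 = 0.8798

0.8798 bits/symbol


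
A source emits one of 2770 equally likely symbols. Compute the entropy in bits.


H = log2(n) = log2(2770) = 11.4357

11.4357 bits


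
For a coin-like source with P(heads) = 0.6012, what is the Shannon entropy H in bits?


H = -p*log2(p) - (1-p)*log2(1-p). -0.6012*log2(0.6012) = 0.441331; -0.3988*log2(0.3988) = 0.528914. H = 0.441331 + 0.528914 = 0.9702

0.9702 bits


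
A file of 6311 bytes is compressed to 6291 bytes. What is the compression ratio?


Ratio = original / compressed = 6311 / 6291 = 1.0032

1.0032


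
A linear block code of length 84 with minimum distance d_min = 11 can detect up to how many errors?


Detection capability = d_min - 1 = 11 - 1 = 10

10 errors


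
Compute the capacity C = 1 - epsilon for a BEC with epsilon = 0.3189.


C = 1 - epsilon = 1 - 0.3189 = 0.6811

0.6811 bits


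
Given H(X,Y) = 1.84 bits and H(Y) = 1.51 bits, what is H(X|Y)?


H(X|Y) = H(X,Y) - H(Y) = 1.84 - 1.51 = 0.33

0.33 bits


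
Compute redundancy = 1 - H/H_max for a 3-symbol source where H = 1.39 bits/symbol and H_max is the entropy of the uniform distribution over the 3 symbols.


H_max = log2(K) = log2(3) = 1.585 bits/symbol. Redundancy = 1 - H/H_max = 1 - 1.39/1.585 = 1 - 0.877 = 0.123

0.123


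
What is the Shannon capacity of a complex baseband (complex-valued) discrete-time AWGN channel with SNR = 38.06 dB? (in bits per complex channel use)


SNR_linear = 10^(38.06/10) = 6397.3484; C = log2(1 + SNR_linear) = log2(1 + 6397.3484) = 12.6435

12.6435 bits/channel use


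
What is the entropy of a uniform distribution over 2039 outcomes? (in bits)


H = log2(n) = log2(2039) = 10.9936

10.9936 bits


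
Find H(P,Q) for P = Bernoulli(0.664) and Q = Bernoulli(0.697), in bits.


H(P,Q) = -p*log2(q) - (1-p)*log2(1-q). -0.664*log2(0.697) = 0.345791; -0.336*log2(0.303) = 0.578797. H(P,Q) = 0.345791 + 0.578797 = 0.9246

0.9246 bits


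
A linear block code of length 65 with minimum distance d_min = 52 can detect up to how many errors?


Detection capability = d_min - 1 = 52 - 1 = 51

51 errors


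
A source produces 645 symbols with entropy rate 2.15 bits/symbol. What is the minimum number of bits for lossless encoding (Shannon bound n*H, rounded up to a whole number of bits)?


Minimum bits >= n * H = 645 * 2.15 = 1386.75, rounded up to a whole number of bits = 1387

1387 bits


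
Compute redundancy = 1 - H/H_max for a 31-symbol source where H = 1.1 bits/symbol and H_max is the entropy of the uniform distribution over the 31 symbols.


H_max = log2(K) = log2(31) = 4.9542 bits/symbol. Redundancy = 1 - H/H_max = 1 - 1.1/4.9542 = 1 - 0.222 = 0.778

0.778


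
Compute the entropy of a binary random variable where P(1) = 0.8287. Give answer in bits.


H = -p*log2(p) - (1-p)*log2(1-p). -0.8287*log2(0.8287) = 0.224642; -0.1713*log2(0.1713) = 0.436028. H = 0.224642 + 0.436028 = 0.6607

0.6607 bits


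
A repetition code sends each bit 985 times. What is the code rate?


Rate = k/n = 1/985

1/985


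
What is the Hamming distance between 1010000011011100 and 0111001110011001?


Count differing positions: ^ ^ . ^ . . ^ ^ . ^ . . . ^ . ^ = 8 differences

8


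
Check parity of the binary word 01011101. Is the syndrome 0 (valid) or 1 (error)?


Syndrome = XOR of all bits = 0 XOR 1 XOR 0 XOR 1 XOR 1 XOR 1 XOR 0 XOR 1 = 1

1


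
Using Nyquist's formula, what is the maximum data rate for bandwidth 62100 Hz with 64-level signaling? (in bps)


Rate = 2 * B * log2(M) = 2 * 62100 * 6.0 = 745200.0

745200.0 bps


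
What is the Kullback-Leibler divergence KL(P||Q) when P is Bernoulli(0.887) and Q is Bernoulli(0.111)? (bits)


KL = p*log2(p/q) + (1-p)*log2((1-p)/(1-q)) = 0.887*log2(0.887/0.111) + 0.113*log2(0.113/0.889) = 2.3233

2.3233 bits


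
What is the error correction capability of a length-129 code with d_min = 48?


Correction capability = floor((d-1)/2) = floor((48-1)/2) = 23

23 errors


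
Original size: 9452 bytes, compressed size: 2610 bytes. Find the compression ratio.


Ratio = original / compressed = 9452 / 2610 = 3.6215

3.6215


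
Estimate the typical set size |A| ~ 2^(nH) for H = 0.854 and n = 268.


log2|A_typical| = nH = 268 * 0.854 = 228.872, so |A_typical| ~ 2^228.872 = 7.895e+68

7.895e+68


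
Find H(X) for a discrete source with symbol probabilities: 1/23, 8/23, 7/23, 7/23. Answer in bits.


H = -sum(p_i * log2(p_i)). Terms: -(1/23)*log2(1/23) = 0.196677; -(8/23)*log2(8/23) = 0.529935; -(7/23)*log2(7/23) = 0.522324; -(7/23)*log2(7/23) = 0.522324. H = 0.196677 + 0.529935 + 0.522324 + 0.522324 = 1.7713

1.7713 bits


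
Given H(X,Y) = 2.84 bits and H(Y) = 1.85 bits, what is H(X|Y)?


H(X|Y) = H(X,Y) - H(Y) = 2.84 - 1.85 = 0.99

0.99 bits


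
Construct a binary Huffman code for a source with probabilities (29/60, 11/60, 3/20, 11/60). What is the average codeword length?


Huffman construction (repeatedly merge the two least-probable nodes; each merge adds 1 bit to every symbol beneath it): 3/20 + 11/60 = 1/3; 11/60 + 1/3 = 31/60; 29/60 + 31/60 = 1. Resulting codeword lengths (in the order the probabilities were given): (1, 3, 3, 2). L_avg = sum(p_i * l_i) = 29/60*1 + 11/60*3 + 3/20*3 + 11/60*2 = 37/20 = 1.85

1.85 bits


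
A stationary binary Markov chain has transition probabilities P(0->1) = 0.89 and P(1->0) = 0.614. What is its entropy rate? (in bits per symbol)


Stationary distribution: pi_0 = p10/(p01+p10) = 0.4082, pi_1 = 0.5918. Entropy rate H' = pi_0*H(p01) + pi_1*H(p10) = 0.4082*0.4999 + 0.5918*0.9622 = 0.7735

0.7735 bits/symbol


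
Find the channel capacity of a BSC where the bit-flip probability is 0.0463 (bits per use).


H(p) = -p*log2(p) - (1-p)*log2(1-p) = -0.0463*log2(0.0463) - 0.9537*log2(0.9537) = 0.205241 + 0.065226 = 0.2705. C = 1 - H(p) = 1 - 0.2705 = 0.7295

0.7295 bits


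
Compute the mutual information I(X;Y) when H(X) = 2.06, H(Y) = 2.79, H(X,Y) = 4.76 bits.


I(X;Y) = H(X) + H(Y) - H(X,Y) = 2.06 + 2.79 - 4.76 = 0.09

0.09 bits


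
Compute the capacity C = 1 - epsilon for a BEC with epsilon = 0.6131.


C = 1 - epsilon = 1 - 0.6131 = 0.3869

0.3869 bits


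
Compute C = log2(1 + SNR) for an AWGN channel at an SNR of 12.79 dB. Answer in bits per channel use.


SNR_linear = 10^(12.79/10) = 19.0108; C = log2(1 + SNR_linear) = log2(1 + 19.0108) = 4.3227

4.3227 bits/channel use


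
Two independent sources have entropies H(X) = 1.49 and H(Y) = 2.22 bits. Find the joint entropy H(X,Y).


For independent variables, H(X,Y) = H(X) + H(Y) = 1.49 + 2.22 = 3.71

3.71 bits


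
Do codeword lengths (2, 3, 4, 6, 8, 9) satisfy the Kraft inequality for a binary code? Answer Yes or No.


Kraft sum = sum(2^(-l_i)) = 0.459, need <= 1. Result: satisfied (a binary prefix-free code with these lengths exists)

Yes


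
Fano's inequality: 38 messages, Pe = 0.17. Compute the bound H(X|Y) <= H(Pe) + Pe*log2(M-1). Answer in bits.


H(Pe) = -Pe*log2(Pe) - (1-Pe)*log2(1-Pe) = -0.17*log2(0.17) - 0.83*log2(0.83) = 0.434587 + 0.223118 = 0.6577. Pe*log2(M-1) = 0.17*log2(37) = 0.885607. Bound = H(Pe) + Pe*log2(M-1) = 0.434587 + 0.223118 + 0.885607 = 1.5433

1.5433 bits


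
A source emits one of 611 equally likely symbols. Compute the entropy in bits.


H = log2(n) = log2(611) = 9.255

9.255 bits


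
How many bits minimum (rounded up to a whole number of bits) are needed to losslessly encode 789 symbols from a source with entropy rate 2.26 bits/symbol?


Minimum bits >= n * H = 789 * 2.26 = 1783.14, rounded up to a whole number of bits = 1784

1784 bits


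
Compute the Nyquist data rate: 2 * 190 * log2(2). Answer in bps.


Rate = 2 * B * log2(M) = 2 * 190 * 1.0 = 380.0

380.0 bps


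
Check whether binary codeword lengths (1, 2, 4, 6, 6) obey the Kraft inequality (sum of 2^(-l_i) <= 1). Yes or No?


Kraft sum = sum(2^(-l_i)) = 0.8438, need <= 1. Result: satisfied (a binary prefix-free code with these lengths exists)

Yes


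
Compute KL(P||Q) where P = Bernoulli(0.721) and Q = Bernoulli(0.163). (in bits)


KL = p*log2(p/q) + (1-p)*log2((1-p)/(1-q)) = 0.721*log2(0.721/0.163) + 0.279*log2(0.279/0.837) = 1.1044

1.1044 bits


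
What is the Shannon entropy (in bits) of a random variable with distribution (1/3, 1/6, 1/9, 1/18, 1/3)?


H = -sum(p_i * log2(p_i)). Terms: -(1/3)*log2(1/3) = 0.528321; -(1/6)*log2(1/6) = 0.430827; -(1/9)*log2(1/9) = 0.352214; -(1/18)*log2(1/18) = 0.231663; -(1/3)*log2(1/3) = 0.528321. H = 0.528321 + 0.430827 + 0.352214 + 0.231663 + 0.528321 = 2.0713

2.0713 bits


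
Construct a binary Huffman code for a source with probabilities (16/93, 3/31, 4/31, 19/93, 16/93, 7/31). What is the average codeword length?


Huffman construction (repeatedly merge the two least-probable nodes; each merge adds 1 bit to every symbol beneath it): 3/31 + 4/31 = 7/31; 16/93 + 16/93 = 32/93; 19/93 + 7/31 = 40/93; 7/31 + 32/93 = 53/93; 40/93 + 53/93 = 1. Resulting codeword lengths (in the order the probabilities were given): (3, 3, 3, 2, 3, 2). L_avg = sum(p_i * l_i) = 16/93*3 + 3/31*3 + 4/31*3 + 19/93*2 + 16/93*3 + 7/31*2 = 239/93 = 2.5699

2.5699 bits


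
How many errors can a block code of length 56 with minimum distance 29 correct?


Correction capability = floor((d-1)/2) = floor((29-1)/2) = 14

14 errors


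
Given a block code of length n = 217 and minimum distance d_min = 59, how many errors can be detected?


Detection capability = d_min - 1 = 59 - 1 = 58

58 errors


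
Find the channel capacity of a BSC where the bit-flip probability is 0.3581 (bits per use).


H(p) = -p*log2(p) - (1-p)*log2(1-p) = -0.3581*log2(0.3581) - 0.6419*log2(0.6419) = 0.530549 + 0.410546 = 0.9411. C = 1 - H(p) = 1 - 0.9411 = 0.0589

0.0589 bits


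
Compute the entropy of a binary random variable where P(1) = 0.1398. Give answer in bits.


H = -p*log2(p) - (1-p)*log2(1-p). -0.1398*log2(0.1398) = 0.396831; -0.8602*log2(0.8602) = 0.186884. H = 0.396831 + 0.186884 = 0.5837

0.5837 bits


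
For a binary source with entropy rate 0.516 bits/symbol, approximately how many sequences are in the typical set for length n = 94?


log2|A_typical| = nH = 94 * 0.516 = 48.504, so |A_typical| ~ 2^48.504 = 3.992e+14

3.992e+14


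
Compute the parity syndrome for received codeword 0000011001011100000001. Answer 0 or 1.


Syndrome = XOR of all bits = 0 XOR 0 XOR 0 XOR 0 XOR 0 XOR 1 XOR 1 XOR 0 XOR 0 XOR 1 XOR 0 XOR 1 XOR 1 XOR 1 XOR 0 XOR 0 XOR 0 XOR 0 XOR 0 XOR 0 XOR 0 XOR 1 = 1

1


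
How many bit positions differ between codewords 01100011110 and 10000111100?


Count differing positions: ^ ^ ^ . . ^ . . . ^ . = 5 differences

5


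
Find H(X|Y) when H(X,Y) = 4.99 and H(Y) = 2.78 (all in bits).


H(X|Y) = H(X,Y) - H(Y) = 4.99 - 2.78 = 2.21

2.21 bits


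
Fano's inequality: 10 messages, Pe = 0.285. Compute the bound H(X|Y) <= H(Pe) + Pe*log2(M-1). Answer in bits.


H(Pe) = -Pe*log2(Pe) - (1-Pe)*log2(1-Pe) = -0.285*log2(0.285) - 0.715*log2(0.715) = 0.516125 + 0.346049 = 0.8622. Pe*log2(M-1) = 0.285*log2(9) = 0.903429. Bound = H(Pe) + Pe*log2(M-1) = 0.516125 + 0.346049 + 0.903429 = 1.7656

1.7656 bits


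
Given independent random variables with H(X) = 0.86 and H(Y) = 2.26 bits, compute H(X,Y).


For independent variables, H(X,Y) = H(X) + H(Y) = 0.86 + 2.26 = 3.12

3.12 bits


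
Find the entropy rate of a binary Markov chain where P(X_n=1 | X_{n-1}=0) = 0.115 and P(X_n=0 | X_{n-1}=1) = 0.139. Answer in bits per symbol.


Stationary distribution: pi_0 = p10/(p01+p10) = 0.5472, pi_1 = 0.4528. Entropy rate H' = pi_0*H(p01) + pi_1*H(p10) = 0.5472*0.5148 + 0.4528*0.5816 = 0.5451

0.5451 bits/symbol


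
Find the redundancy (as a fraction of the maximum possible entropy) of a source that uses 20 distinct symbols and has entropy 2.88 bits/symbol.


H_max = log2(K) = log2(20) = 4.3219 bits/symbol. Redundancy = 1 - H/H_max = 1 - 2.88/4.3219 = 1 - 0.6664 = 0.3336

0.3336


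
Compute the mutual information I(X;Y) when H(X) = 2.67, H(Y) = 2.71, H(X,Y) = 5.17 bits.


I(X;Y) = H(X) + H(Y) - H(X,Y) = 2.67 + 2.71 - 5.17 = 0.21

0.21 bits


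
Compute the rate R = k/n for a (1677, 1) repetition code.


Rate = k/n = 1/1677

1/1677


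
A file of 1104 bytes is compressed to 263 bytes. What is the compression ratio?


Ratio = original / compressed = 1104 / 263 = 4.1977

4.1977


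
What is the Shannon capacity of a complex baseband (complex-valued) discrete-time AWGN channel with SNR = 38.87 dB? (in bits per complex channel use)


SNR_linear = 10^(38.87/10) = 7709.0347; C = log2(1 + SNR_linear) = log2(1 + 7709.0347) = 12.9125

12.9125 bits/channel use


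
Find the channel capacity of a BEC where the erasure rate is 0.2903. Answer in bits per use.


C = 1 - epsilon = 1 - 0.2903 = 0.7097

0.7097 bits


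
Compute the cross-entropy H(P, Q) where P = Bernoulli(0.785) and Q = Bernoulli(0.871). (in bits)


H(P,Q) = -p*log2(q) - (1-p)*log2(1-q). -0.785*log2(0.871) = 0.156415; -0.215*log2(0.129) = 0.635230. H(P,Q) = 0.156415 + 0.635230 = 0.7916

0.7916 bits


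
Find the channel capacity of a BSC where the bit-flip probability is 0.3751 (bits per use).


H(p) = -p*log2(p) - (1-p)*log2(1-p) = -0.3751*log2(0.3751) - 0.6249*log2(0.6249) = 0.530636 + 0.423871 = 0.9545. C = 1 - H(p) = 1 - 0.9545 = 0.0455

0.0455 bits


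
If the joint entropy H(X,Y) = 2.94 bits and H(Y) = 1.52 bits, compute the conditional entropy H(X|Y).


H(X|Y) = H(X,Y) - H(Y) = 2.94 - 1.52 = 1.42

1.42 bits


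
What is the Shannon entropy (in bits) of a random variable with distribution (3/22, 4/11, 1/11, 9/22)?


H = -sum(p_i * log2(p_i)). Terms: -(3/22)*log2(3/22) = 0.391973; -(4/11)*log2(4/11) = 0.530702; -(1/11)*log2(1/11) = 0.314494; -(9/22)*log2(9/22) = 0.527525. H = 0.391973 + 0.530702 + 0.314494 + 0.527525 = 1.7647

1.7647 bits


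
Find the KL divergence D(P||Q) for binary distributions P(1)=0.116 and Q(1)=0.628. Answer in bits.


KL = p*log2(p/q) + (1-p)*log2((1-p)/(1-q)) = 0.116*log2(0.116/0.628) + 0.884*log2(0.884/0.372) = 0.8212

0.8212 bits


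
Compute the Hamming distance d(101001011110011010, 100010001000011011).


Count differing positions: . . ^ . ^ ^ . ^ . ^ ^ . . . . . . ^ = 7 differences

7


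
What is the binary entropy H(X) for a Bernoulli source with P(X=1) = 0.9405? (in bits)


H = -p*log2(p) - (1-p)*log2(1-p). -0.9405*log2(0.9405) = 0.083234; -0.0595*log2(0.0595) = 0.242223. H = 0.083234 + 0.242223 = 0.3255

0.3255 bits


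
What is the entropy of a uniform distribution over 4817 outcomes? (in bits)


H = log2(n) = log2(4817) = 12.2339

12.2339 bits


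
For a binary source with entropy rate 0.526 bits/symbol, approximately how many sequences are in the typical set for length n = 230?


log2|A_typical| = nH = 230 * 0.526 = 120.98, so |A_typical| ~ 2^120.98 = 2.622e+36

2.622e+36


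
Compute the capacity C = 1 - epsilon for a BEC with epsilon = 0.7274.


C = 1 - epsilon = 1 - 0.7274 = 0.2726

0.2726 bits


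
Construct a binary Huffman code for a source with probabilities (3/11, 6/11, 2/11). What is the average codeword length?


Huffman construction (repeatedly merge the two least-probable nodes; each merge adds 1 bit to every symbol beneath it): 2/11 + 3/11 = 5/11; 5/11 + 6/11 = 1. Resulting codeword lengths (in the order the probabilities were given): (2, 1, 2). L_avg = sum(p_i * l_i) = 3/11*2 + 6/11*1 + 2/11*2 = 16/11 = 1.4545

1.4545 bits


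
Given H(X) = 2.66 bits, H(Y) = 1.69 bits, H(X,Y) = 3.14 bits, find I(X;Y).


I(X;Y) = H(X) + H(Y) - H(X,Y) = 2.66 + 1.69 - 3.14 = 1.21

1.21 bits


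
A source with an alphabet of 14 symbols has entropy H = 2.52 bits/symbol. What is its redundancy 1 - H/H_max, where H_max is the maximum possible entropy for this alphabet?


H_max = log2(K) = log2(14) = 3.8074 bits/symbol. Redundancy = 1 - H/H_max = 1 - 2.52/3.8074 = 1 - 0.6619 = 0.3381

0.3381


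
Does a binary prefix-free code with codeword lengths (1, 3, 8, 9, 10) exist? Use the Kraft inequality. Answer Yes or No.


Kraft sum = sum(2^(-l_i)) = 0.6318, need <= 1. Result: satisfied (a binary prefix-free code with these lengths exists)

Yes


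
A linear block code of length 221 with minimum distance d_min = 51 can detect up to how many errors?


Detection capability = d_min - 1 = 51 - 1 = 50

50 errors


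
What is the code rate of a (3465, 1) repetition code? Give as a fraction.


Rate = k/n = 1/3465

1/3465


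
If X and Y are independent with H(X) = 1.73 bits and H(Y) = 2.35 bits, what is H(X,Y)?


For independent variables, H(X,Y) = H(X) + H(Y) = 1.73 + 2.35 = 4.08

4.08 bits


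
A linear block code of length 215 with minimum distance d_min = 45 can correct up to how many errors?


Correction capability = floor((d-1)/2) = floor((45-1)/2) = 22

22 errors


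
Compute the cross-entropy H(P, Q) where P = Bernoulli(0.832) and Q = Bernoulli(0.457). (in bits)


H(P,Q) = -p*log2(q) - (1-p)*log2(1-q). -0.832*log2(0.457) = 0.939939; -0.168*log2(0.543) = 0.148004. H(P,Q) = 0.939939 + 0.148004 = 1.0879

1.0879 bits


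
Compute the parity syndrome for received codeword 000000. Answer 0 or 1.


Syndrome = XOR of all bits = 0 XOR 0 XOR 0 XOR 0 XOR 0 XOR 0 = 0

0


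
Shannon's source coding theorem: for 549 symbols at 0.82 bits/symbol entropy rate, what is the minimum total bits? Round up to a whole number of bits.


Minimum bits >= n * H = 549 * 0.82 = 450.18, rounded up to a whole number of bits = 451

451 bits


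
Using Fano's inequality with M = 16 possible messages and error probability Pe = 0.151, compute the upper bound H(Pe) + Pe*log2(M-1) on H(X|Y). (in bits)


H(Pe) = -Pe*log2(Pe) - (1-Pe)*log2(1-Pe) = -0.151*log2(0.151) - 0.849*log2(0.849) = 0.411834 + 0.200503 = 0.6123. Pe*log2(M-1) = 0.151*log2(15) = 0.589940. Bound = H(Pe) + Pe*log2(M-1) = 0.411834 + 0.200503 + 0.589940 = 1.2023

1.2023 bits


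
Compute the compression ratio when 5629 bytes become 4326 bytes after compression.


Ratio = original / compressed = 5629 / 4326 = 1.3012

1.3012


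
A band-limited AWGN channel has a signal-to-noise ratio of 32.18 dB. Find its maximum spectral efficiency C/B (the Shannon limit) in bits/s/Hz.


SNR_linear = 10^(32.18/10) = 1651.9618; C/B = log2(1 + SNR_linear) = log2(1 + 1651.9618) = 10.6908

10.6908 bits/s/Hz


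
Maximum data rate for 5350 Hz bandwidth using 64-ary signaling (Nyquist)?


Rate = 2 * B * log2(M) = 2 * 5350 * 6.0 = 64200.0

64200.0 bps


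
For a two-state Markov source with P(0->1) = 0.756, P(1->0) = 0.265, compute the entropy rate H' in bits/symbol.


Stationary distribution: pi_0 = p10/(p01+p10) = 0.2595, pi_1 = 0.7405. Entropy rate H' = pi_0*H(p01) + pi_1*H(p10) = 0.2595*0.8016 + 0.7405*0.8342 = 0.8257

0.8257 bits/symbol


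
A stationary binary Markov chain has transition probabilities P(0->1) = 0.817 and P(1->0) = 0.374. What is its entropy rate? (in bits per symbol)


Stationary distribution: pi_0 = p10/(p01+p10) = 0.314, pi_1 = 0.686. Entropy rate H' = pi_0*H(p01) + pi_1*H(p10) = 0.314*0.6866 + 0.686*0.9537 = 0.8698

0.8698 bits/symbol


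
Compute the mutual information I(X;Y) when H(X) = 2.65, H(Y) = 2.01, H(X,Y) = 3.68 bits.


I(X;Y) = H(X) + H(Y) - H(X,Y) = 2.65 + 2.01 - 3.68 = 0.98

0.98 bits


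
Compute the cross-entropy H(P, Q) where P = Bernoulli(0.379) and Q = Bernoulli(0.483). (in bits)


H(P,Q) = -p*log2(q) - (1-p)*log2(1-q). -0.379*log2(0.483) = 0.397914; -0.621*log2(0.517) = 0.591045. H(P,Q) = 0.397914 + 0.591045 = 0.989

0.989 bits


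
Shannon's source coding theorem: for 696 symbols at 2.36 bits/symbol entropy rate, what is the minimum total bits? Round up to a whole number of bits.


Minimum bits >= n * H = 696 * 2.36 = 1642.56, rounded up to a whole number of bits = 1643

1643 bits


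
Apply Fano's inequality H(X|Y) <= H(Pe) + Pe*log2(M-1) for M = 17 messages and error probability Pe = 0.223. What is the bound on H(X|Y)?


H(Pe) = -Pe*log2(Pe) - (1-Pe)*log2(1-Pe) = -0.223*log2(0.223) - 0.777*log2(0.777) = 0.482769 + 0.282838 = 0.7656. Pe*log2(M-1) = 0.223*log2(16) = 0.892000. Bound = H(Pe) + Pe*log2(M-1) = 0.482769 + 0.282838 + 0.892000 = 1.6576

1.6576 bits


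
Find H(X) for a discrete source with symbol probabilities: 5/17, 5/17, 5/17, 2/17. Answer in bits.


H = -sum(p_i * log2(p_i)). Terms: -(5/17)*log2(5/17) = 0.519275; -(5/17)*log2(5/17) = 0.519275; -(5/17)*log2(5/17) = 0.519275; -(2/17)*log2(2/17) = 0.363231. H = 0.519275 + 0.519275 + 0.519275 + 0.363231 = 1.9211

1.9211 bits


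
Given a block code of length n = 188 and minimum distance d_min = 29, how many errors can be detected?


Detection capability = d_min - 1 = 29 - 1 = 28

28 errors


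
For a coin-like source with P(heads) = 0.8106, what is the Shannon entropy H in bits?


H = -p*log2(p) - (1-p)*log2(1-p). -0.8106*log2(0.8106) = 0.245561; -0.1894*log2(0.1894) = 0.454653. H = 0.245561 + 0.454653 = 0.7002

0.7002 bits


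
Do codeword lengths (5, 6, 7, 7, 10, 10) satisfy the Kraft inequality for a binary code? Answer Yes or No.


Kraft sum = sum(2^(-l_i)) = 0.0645, need <= 1. Result: satisfied (a binary prefix-free code with these lengths exists)

Yes


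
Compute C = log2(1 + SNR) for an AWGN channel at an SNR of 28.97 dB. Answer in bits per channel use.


SNR_linear = 10^(28.97/10) = 788.8601; C = log2(1 + SNR_linear) = log2(1 + 788.8601) = 9.6255

9.6255 bits/channel use


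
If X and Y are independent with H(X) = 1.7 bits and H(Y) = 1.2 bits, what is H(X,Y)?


For independent variables, H(X,Y) = H(X) + H(Y) = 1.7 + 1.2 = 2.9

2.9 bits


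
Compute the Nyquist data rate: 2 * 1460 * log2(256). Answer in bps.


Rate = 2 * B * log2(M) = 2 * 1460 * 8.0 = 23360.0

23360.0 bps


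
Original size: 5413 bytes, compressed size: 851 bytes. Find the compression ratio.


Ratio = original / compressed = 5413 / 851 = 6.3608

6.3608


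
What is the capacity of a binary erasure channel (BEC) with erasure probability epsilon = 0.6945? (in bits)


C = 1 - epsilon = 1 - 0.6945 = 0.3055

0.3055 bits


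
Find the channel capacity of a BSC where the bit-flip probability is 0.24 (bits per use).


H(p) = -p*log2(p) - (1-p)*log2(1-p) = -0.24*log2(0.24) - 0.76*log2(0.76) = 0.494134 + 0.300906 = 0.795. C = 1 - H(p) = 1 - 0.795 = 0.205

0.205 bits


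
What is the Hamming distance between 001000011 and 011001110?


Count differing positions: . ^ . . . ^ ^ . ^ = 4 differences

4


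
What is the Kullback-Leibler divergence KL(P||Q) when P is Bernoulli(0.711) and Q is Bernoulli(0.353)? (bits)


KL = p*log2(p/q) + (1-p)*log2((1-p)/(1-q)) = 0.711*log2(0.711/0.353) + 0.289*log2(0.289/0.647) = 0.3822

0.3822 bits


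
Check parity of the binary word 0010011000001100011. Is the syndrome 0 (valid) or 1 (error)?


Syndrome = XOR of all bits = 0 XOR 0 XOR 1 XOR 0 XOR 0 XOR 1 XOR 1 XOR 0 XOR 0 XOR 0 XOR 0 XOR 0 XOR 1 XOR 1 XOR 0 XOR 0 XOR 0 XOR 1 XOR 1 = 1

1


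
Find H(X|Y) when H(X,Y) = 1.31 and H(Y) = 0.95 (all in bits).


H(X|Y) = H(X,Y) - H(Y) = 1.31 - 0.95 = 0.36

0.36 bits


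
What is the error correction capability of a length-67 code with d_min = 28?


Correction capability = floor((d-1)/2) = floor((28-1)/2) = 13

13 errors


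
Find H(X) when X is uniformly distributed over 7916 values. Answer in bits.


H = log2(n) = log2(7916) = 12.9506

12.9506 bits


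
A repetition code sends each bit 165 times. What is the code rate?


Rate = k/n = 1/165

1/165


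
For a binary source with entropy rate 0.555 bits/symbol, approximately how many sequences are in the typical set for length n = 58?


log2|A_typical| = nH = 58 * 0.555 = 32.19, so |A_typical| ~ 2^32.19 = 4.900e+09

4.900e+09


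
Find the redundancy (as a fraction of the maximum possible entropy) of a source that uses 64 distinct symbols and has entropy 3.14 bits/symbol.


H_max = log2(K) = log2(64) = 6.0 bits/symbol. Redundancy = 1 - H/H_max = 1 - 3.14/6.0 = 1 - 0.5233 = 0.4767

0.4767


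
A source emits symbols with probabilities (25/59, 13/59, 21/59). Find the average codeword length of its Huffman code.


Huffman construction (repeatedly merge the two least-probable nodes; each merge adds 1 bit to every symbol beneath it): 13/59 + 21/59 = 34/59; 25/59 + 34/59 = 1. Resulting codeword lengths (in the order the probabilities were given): (1, 2, 2). L_avg = sum(p_i * l_i) = 25/59*1 + 13/59*2 + 21/59*2 = 93/59 = 1.5763

1.5763 bits


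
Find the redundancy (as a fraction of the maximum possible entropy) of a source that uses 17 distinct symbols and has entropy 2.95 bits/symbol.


H_max = log2(K) = log2(17) = 4.0875 bits/symbol. Redundancy = 1 - H/H_max = 1 - 2.95/4.0875 = 1 - 0.7217 = 0.2783

0.2783


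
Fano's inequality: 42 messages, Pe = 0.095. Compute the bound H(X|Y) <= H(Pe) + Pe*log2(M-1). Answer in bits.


H(Pe) = -Pe*log2(Pe) - (1-Pe)*log2(1-Pe) = -0.095*log2(0.095) - 0.905*log2(0.905) = 0.322613 + 0.130329 = 0.4529. Pe*log2(M-1) = 0.095*log2(41) = 0.508967. Bound = H(Pe) + Pe*log2(M-1) = 0.322613 + 0.130329 + 0.508967 = 0.9619

0.9619 bits


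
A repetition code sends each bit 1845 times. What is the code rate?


Rate = k/n = 1/1845

1/1845


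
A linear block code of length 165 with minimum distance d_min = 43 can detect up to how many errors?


Detection capability = d_min - 1 = 43 - 1 = 42

42 errors


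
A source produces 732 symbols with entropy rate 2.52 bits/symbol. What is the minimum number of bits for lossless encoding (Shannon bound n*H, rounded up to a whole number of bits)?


Minimum bits >= n * H = 732 * 2.52 = 1844.64, rounded up to a whole number of bits = 1845

1845 bits


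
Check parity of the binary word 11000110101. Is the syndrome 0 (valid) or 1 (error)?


Syndrome = XOR of all bits = 1 XOR 1 XOR 0 XOR 0 XOR 0 XOR 1 XOR 1 XOR 0 XOR 1 XOR 0 XOR 1 = 0

0


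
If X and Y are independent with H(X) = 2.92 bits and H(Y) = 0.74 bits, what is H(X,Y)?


For independent variables, H(X,Y) = H(X) + H(Y) = 2.92 + 0.74 = 3.66

3.66 bits


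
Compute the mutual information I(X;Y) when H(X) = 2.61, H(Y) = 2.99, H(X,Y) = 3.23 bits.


I(X;Y) = H(X) + H(Y) - H(X,Y) = 2.61 + 2.99 - 3.23 = 2.37

2.37 bits


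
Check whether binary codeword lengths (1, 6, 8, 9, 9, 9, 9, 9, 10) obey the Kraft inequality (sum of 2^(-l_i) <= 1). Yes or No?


Kraft sum = sum(2^(-l_i)) = 0.5303, need <= 1. Result: satisfied (a binary prefix-free code with these lengths exists)

Yes


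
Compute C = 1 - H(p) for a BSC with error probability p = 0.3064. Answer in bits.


H(p) = -p*log2(p) - (1-p)*log2(1-p) = -0.3064*log2(0.3064) - 0.6936*log2(0.6936) = 0.522875 + 0.366099 = 0.889. C = 1 - H(p) = 1 - 0.889 = 0.111

0.111 bits


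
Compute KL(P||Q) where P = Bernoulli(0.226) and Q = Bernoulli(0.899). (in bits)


KL = p*log2(p/q) + (1-p)*log2((1-p)/(1-q)) = 0.226*log2(0.226/0.899) + 0.774*log2(0.774/0.101) = 1.8238

1.8238 bits


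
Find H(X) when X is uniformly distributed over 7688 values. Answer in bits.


H = log2(n) = log2(7688) = 12.9084

12.9084 bits
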